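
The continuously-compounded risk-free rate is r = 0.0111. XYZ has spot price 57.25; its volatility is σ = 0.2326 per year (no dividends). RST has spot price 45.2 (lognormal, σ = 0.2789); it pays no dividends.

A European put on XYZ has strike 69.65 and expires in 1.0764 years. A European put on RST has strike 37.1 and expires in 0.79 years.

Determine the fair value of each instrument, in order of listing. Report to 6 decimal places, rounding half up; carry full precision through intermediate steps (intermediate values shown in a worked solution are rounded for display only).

[XYZ put K=69.65]
σ√T = 0.2326·√1.0764 = 0.241322
d₁ = (ln(S/K) + (r+σ²/2)T) / (σ√T) = (ln(57.25/69.65) + (0.0111+0.2326²/2)·1.0764) / 0.241322 = (-0.196055 + 0.041066) / 0.241322 = -0.642250
d₂ = d₁ − σ√T = -0.642250 − 0.241322 = -0.883572
e^{−rT} = 0.988123
N(−d₁) = 0.739645,  N(−d₂) = 0.811536
price = K·e^{−rT}·N(−d₂) − S·N(−d₁) = 55.852175 − 42.344650 = 13.507525
[RST put K=37.1]
σ√T = 0.2789·√0.79 = 0.247892
d₁ = (ln(S/K) + (r+σ²/2)T) / (σ√T) = (ln(45.2/37.1) + (0.0111+0.2789²/2)·0.79) / 0.247892 = (0.197480 + 0.039494) / 0.247892 = 0.955959
d₂ = d₁ − σ√T = 0.955959 − 0.247892 = 0.708067
e^{−rT} = 0.991269
N(−d₁) = 0.169547,  N(−d₂) = 0.239452
price = K·e^{−rT}·N(−d₂) − S·N(−d₁) = 8.806103 − 7.663504 = 1.142599

price(XYZ put K=69.65) = 13.507525
price(RST put K=37.1) = 1.142599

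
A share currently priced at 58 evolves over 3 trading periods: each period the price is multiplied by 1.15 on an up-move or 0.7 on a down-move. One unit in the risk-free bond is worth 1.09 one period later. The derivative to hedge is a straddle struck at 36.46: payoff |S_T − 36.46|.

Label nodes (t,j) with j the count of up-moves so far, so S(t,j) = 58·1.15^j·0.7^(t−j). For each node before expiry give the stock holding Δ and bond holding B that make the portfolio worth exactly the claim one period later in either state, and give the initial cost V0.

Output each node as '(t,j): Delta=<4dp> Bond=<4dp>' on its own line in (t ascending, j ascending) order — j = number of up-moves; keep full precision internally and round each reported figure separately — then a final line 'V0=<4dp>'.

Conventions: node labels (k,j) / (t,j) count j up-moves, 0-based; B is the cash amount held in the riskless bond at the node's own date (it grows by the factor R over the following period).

The replicating-portfolio and risk-neutral prices coincide; use p* = (1.09−0.7)/(1.15−0.7) = 0.8667 for the latter.
Expiry values: V(3,0)=16.5660, V(3,1)=3.7770, V(3,2)=17.2335, V(3,3)=51.7507
  t=2,j=0: stock 28.4200 → up 32.6830 (V=3.7770), down 19.8940 (V=16.5660). Price 5.0295; hedge Δ=-1.0000, bond B=33.4495.
  t=2,j=1: stock 46.6900 → up 53.6935 (V=17.2335), down 32.6830 (V=3.7770). Price 14.1645; hedge Δ=0.6405, bond B=-15.7388.
  t=2,j=2: stock 76.7050 → up 88.2107 (V=51.7507), down 53.6935 (V=17.2335). Price 43.2555; hedge Δ=1.0000, bond B=-33.4495.
  t=1,j=0: stock 40.6000 → up 46.6900 (V=14.1645), down 28.4200 (V=5.0295). Price 11.8775; hedge Δ=0.5000, bond B=-8.4224.
  t=1,j=1: stock 66.7000 → up 76.7050 (V=43.2555), down 46.6900 (V=14.1645). Price 36.1254; hedge Δ=0.9692, bond B=-28.5212.
  t=0,j=0: stock 58.0000 → up 66.7000 (V=36.1254), down 40.6000 (V=11.8775). Price 30.1765; hedge Δ=0.9290, bond B=-23.7077.
Verification: the root portfolio costs Δ(0,0)·S0 + B(0,0) = 30.1765, matching V0.

(0,0): Delta=0.9290 Bond=-23.7077
(1,0): Delta=0.5000 Bond=-8.4224
(1,1): Delta=0.9692 Bond=-28.5212
(2,0): Delta=-1.0000 Bond=33.4495
(2,1): Delta=0.6405 Bond=-15.7388
(2,2): Delta=1.0000 Bond=-33.4495
V0=30.1765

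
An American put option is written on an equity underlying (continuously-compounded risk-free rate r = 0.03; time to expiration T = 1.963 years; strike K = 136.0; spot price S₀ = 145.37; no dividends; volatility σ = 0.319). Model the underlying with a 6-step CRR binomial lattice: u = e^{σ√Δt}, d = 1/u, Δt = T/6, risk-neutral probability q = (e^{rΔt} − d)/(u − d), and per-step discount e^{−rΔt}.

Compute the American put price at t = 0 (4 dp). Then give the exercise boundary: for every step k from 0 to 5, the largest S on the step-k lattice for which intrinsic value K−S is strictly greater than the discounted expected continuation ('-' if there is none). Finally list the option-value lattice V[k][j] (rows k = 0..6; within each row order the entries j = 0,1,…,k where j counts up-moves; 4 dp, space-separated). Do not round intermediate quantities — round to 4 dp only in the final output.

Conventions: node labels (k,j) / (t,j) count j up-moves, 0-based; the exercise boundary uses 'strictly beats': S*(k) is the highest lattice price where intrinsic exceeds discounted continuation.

price = 17.1831
boundary = - - - 84.0904 70.0654 84.0904
tree:
17.1831
25.7903 8.2624
37.3880 13.8243 2.4397
51.9096 22.5096 4.7507 0.0000
65.9346 35.2449 9.2509 0.0000 0.0000
77.6204 51.9096 18.0137 0.0000 0.0000 0.0000
87.3572 65.9346 35.0772 0.0000 0.0000 0.0000 0.0000

Δt=0.32717  u=1.20017  d=0.83322  q=0.48139  discount=0.99023
step 6 (expiry): payoffs max(K−S,0) = 87.3572 65.9346 35.0772 0.0000 0.0000 0.0000 0.0000
step 5: (k=5,j=0): S=58.3796, K−S=77.6204, hold=76.2921 ⇒ V=77.6204 exercise | (k=5,j=1): S=84.0904, K−S=51.9096, hold=50.5813 ⇒ V=51.9096 exercise | (k=5,j=2): S=121.1245, K−S=14.8755, hold=18.0137 ⇒ V=18.0137 continue | (k=5,j=3): S=174.4687, K−S=0.0000, hold=0.0000 ⇒ V=0.0000 continue | (k=5,j=4): S=251.3061, K−S=0.0000, hold=0.0000 ⇒ V=0.0000 continue | (k=5,j=5): S=361.9833, K−S=0.0000, hold=0.0000 ⇒ V=0.0000 continue  boundary S*=84.0904
step 4: (k=4,j=0): S=70.0654, K−S=65.9346, hold=64.6063 ⇒ V=65.9346 exercise | (k=4,j=1): S=100.9228, K−S=35.0772, hold=35.2449 ⇒ V=35.2449 continue | (k=4,j=2): S=145.3700, K−S=0.0000, hold=9.2509 ⇒ V=9.2509 continue | (k=4,j=3): S=209.3921, K−S=0.0000, hold=0.0000 ⇒ V=0.0000 continue | (k=4,j=4): S=301.6100, K−S=0.0000, hold=0.0000 ⇒ V=0.0000 continue  boundary S*=70.0654
step 3: (k=3,j=0): S=84.0904, K−S=51.9096, hold=50.6612 ⇒ V=51.9096 exercise | (k=3,j=1): S=121.1245, K−S=14.8755, hold=22.5096 ⇒ V=22.5096 continue | (k=3,j=2): S=174.4687, K−S=0.0000, hold=4.7507 ⇒ V=4.7507 continue | (k=3,j=3): S=251.3061, K−S=0.0000, hold=0.0000 ⇒ V=0.0000 continue  boundary S*=84.0904
step 2: (k=2,j=0): S=100.9228, K−S=35.0772, hold=37.3880 ⇒ V=37.3880 continue | (k=2,j=1): S=145.3700, K−S=0.0000, hold=13.8243 ⇒ V=13.8243 continue | (k=2,j=2): S=209.3921, K−S=0.0000, hold=2.4397 ⇒ V=2.4397 continue  boundary S*=-
step 1: (k=1,j=0): S=121.1245, K−S=14.8755, hold=25.7903 ⇒ V=25.7903 continue | (k=1,j=1): S=174.4687, K−S=0.0000, hold=8.2624 ⇒ V=8.2624 continue  boundary S*=-
step 0: (k=0,j=0): S=145.3700, K−S=0.0000, hold=17.1831 ⇒ V=17.1831 continue  boundary S*=-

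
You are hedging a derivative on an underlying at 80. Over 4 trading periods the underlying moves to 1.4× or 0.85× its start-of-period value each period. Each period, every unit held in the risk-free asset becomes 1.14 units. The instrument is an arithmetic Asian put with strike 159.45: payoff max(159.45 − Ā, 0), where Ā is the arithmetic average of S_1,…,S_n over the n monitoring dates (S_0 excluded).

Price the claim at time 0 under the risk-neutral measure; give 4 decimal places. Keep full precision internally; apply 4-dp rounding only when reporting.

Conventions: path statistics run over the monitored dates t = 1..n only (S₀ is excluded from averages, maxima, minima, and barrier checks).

Under the martingale measure an up-move has probability p* = 0.5273; value the claim as the probability-weighted average of per-path payoffs, discounted 4 periods at R = 1.14.
Enumerate all 2^4 = 16 price paths (U = up ×1.4, D = down ×0.85); each path with k up-moves has probability p*^k·(1−p*)^(4−k).
DDDD: Ā=54.1726, payoff=105.2774, prob=0.049939
UDDD: Ā=89.2255, payoff=70.2245, prob=0.055702
DUDD: Ā=78.2255, payoff=81.2245, prob=0.055702
UUDD: Ā=128.8420, payoff=30.6080, prob=0.062129
DDUD: Ā=68.8755, payoff=90.5745, prob=0.055702
UDUD: Ā=113.4420, payoff=46.0080, prob=0.062129
DUUD: Ā=102.4420, payoff=57.0080, prob=0.062129
UUUD: Ā=168.7280, payoff=0.0000, prob=0.069297
DDDU: Ā=60.9280, payoff=98.5220, prob=0.055702
UDDU: Ā=100.3520, payoff=59.0980, prob=0.062129
DUDU: Ā=89.3520, payoff=70.0980, prob=0.062129
UUDU: Ā=147.1680, payoff=12.2820, prob=0.069297
DDUU: Ā=80.0020, payoff=79.4480, prob=0.062129
UDUU: Ā=131.7680, payoff=27.6820, prob=0.069297
DUUU: Ā=120.7680, payoff=38.6820, prob=0.069297
UUUU: Ā=198.9120, payoff=0.0000, prob=0.077293
Price = Σ prob·payoff / R^4 = 50.941001 / 1.688960 = 30.1612

price = 30.1612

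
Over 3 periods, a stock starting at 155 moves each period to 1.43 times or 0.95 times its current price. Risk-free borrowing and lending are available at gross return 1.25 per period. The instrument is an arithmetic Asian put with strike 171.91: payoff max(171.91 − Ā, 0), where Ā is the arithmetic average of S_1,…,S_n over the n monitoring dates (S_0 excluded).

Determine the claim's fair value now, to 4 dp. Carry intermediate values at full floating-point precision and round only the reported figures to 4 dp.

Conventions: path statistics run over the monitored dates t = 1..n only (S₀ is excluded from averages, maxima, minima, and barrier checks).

Under the martingale measure an up-move has probability p* = 0.6250; value the claim as the probability-weighted average of per-path payoffs, discounted 3 periods at R = 1.25.
Enumerate all 2^3 = 8 price paths (U = up ×1.43, D = down ×0.95); each path with k up-moves has probability p*^k·(1−p*)^(3−k).
DDD: Ā=140.0102, payoff=31.8998, prob=0.052734
UDD: Ā=210.7522, payoff=0.0000, prob=0.087891
DUD: Ā=185.9522, payoff=0.0000, prob=0.087891
UUD: Ā=279.9070, payoff=0.0000, prob=0.146484
DDU: Ā=162.3922, payoff=9.5178, prob=0.087891
UDU: Ā=244.4430, payoff=0.0000, prob=0.146484
DUU: Ā=219.6430, payoff=0.0000, prob=0.146484
UUU: Ā=330.6205, payoff=0.0000, prob=0.244141
Price = Σ prob·payoff / R^3 = 2.518740 / 1.953125 = 1.2896

price = 1.2896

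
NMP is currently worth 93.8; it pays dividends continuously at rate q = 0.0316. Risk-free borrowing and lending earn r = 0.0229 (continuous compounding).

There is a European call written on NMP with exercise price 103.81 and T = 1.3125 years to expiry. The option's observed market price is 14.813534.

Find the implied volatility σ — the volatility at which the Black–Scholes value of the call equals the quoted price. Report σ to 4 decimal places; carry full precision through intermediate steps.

At σ = 0.4582 the Black–Scholes value reproduces the quote:
σ√T = 0.4582·√1.3125 = 0.524934
d₁ = (ln(S/K) + (r−q+σ²/2)T) / (σ√T) = (ln(93.8/103.81) + (0.0229−0.0316+0.4582²/2)·1.3125) / 0.524934 = (-0.101397 + 0.126359) / 0.524934 = 0.047552
d₂ = d₁ − σ√T = 0.047552 − 0.524934 = -0.477382
e^{−rT} = 0.970391
e^{−qT} = 0.959373
N(d₁) = 0.518963,  N(d₂) = 0.316545
V = S·e^{−qT}·N(d₁) − K·e^{−rT}·N(d₂) = 46.701107 − 31.887573 = 14.813534 (equal to the quote); since ∂V/∂σ > 0 for all σ, the implied volatility is unique

sigma = 0.4582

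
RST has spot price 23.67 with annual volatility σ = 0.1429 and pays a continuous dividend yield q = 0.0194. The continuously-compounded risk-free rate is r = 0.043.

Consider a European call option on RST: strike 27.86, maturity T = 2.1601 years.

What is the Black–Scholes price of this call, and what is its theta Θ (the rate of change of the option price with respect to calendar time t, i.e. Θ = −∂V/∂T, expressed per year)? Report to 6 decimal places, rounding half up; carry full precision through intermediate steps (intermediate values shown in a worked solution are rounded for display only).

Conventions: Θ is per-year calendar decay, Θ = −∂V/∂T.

σ√T = 0.1429·√2.1601 = 0.210024
d₁ = (ln(S/K) + (r−q+σ²/2)T) / (σ√T) = (ln(23.67/27.86) + (0.043−0.0194+0.1429²/2)·2.1601) / 0.210024 = (-0.162984 + 0.073033) / 0.210024 = -0.428285
d₂ = d₁ − σ√T = -0.428285 − 0.210024 = -0.638309
e^{−rT} = 0.911299
e^{−qT} = 0.958960
N(d₁) = 0.334222,  N(d₂) = 0.261636
Call price V = S·e^{−qT}·N(d₁) − K·e^{−rT}·N(d₂) = 7.586364 − 6.642629 = 0.943734
φ(d₁) = (1/√(2π))·e^{−d₁²/2} = 0.363981
Θ = −S·e^{−qT}·φ(d₁)·σ/(2√T) + q·S·e^{−qT}·N(d₁) − r·K·e^{−rT}·N(d₂) = −0.401646 + 0.147175 − 0.285633 = -0.540103

price = 0.943734
Θ = -0.540103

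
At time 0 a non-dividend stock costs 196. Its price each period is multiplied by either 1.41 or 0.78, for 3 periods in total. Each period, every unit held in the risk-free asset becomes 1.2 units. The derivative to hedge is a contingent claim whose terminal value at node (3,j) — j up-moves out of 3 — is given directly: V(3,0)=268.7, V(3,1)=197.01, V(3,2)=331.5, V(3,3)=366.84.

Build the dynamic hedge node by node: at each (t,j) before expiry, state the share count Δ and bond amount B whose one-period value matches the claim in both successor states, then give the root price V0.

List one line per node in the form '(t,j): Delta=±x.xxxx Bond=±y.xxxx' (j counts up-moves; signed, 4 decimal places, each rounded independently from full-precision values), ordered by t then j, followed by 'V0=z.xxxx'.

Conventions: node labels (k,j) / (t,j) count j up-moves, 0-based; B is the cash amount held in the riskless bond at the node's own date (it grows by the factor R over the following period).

(0,0): Delta=0.3797 Bond=104.8377
(1,0): Delta=0.5690 Bond=96.8649
(1,1): Delta=0.3273 Bond=140.2755
(2,0): Delta=-0.9543 Bond=297.8825
(2,1): Delta=0.9903 Bond=25.4155
(2,2): Delta=0.1440 Bond=239.7881
V0=179.2584

Risk-neutral probability p* = (R−d)/(u−d) = (1.2−0.78)/(1.41−0.78) = 0.6667.
At maturity the claim pays: V(3,0)=268.7000, V(3,1)=197.0100, V(3,2)=331.5000, V(3,3)=366.8400
Node (2,0) S=119.2464: V=(p*·197.0100+(1−p*)·268.7000)/1.2=184.0889; Δ=(197.0100−268.7000)/(168.1374−93.0122)=-0.9543; B=V−Δ·S=297.8825
Node (2,1) S=215.5608: V=(p*·331.5000+(1−p*)·197.0100)/1.2=238.8917; Δ=(331.5000−197.0100)/(303.9407−168.1374)=0.9903; B=V−Δ·S=25.4155
Node (2,2) S=389.6676: V=(p*·366.8400+(1−p*)·331.5000)/1.2=295.8833; Δ=(366.8400−331.5000)/(549.4313−303.9407)=0.1440; B=V−Δ·S=239.7881
Node (1,0) S=152.8800: V=(p*·238.8917+(1−p*)·184.0889)/1.2=183.8534; Δ=(238.8917−184.0889)/(215.5608−119.2464)=0.5690; B=V−Δ·S=96.8649
Node (1,1) S=276.3600: V=(p*·295.8833+(1−p*)·238.8917)/1.2=230.7384; Δ=(295.8833−238.8917)/(389.6676−215.5608)=0.3273; B=V−Δ·S=140.2755
Node (0,0) S=196.0000: V=(p*·230.7384+(1−p*)·183.8534)/1.2=179.2584; Δ=(230.7384−183.8534)/(276.3600−152.8800)=0.3797; B=V−Δ·S=104.8377
Verification: the root portfolio costs Δ(0,0)·S0 + B(0,0) = 179.2584, matching V0.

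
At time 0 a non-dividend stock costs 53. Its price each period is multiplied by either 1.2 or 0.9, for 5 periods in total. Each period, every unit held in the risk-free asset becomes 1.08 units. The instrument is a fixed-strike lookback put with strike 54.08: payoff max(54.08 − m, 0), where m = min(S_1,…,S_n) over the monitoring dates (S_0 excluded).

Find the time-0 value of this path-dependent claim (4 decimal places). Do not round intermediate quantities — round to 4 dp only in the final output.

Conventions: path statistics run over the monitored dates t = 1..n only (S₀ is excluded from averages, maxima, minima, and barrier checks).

Risk-neutral up-probability p* = (R−d)/(u−d) = (1.08−0.9)/(1.2−0.9) = 0.6000; the claim prices as the p*-weighted sum of path payoffs discounted by R^5.
Enumerate all 2^5 = 32 price paths (U = up ×1.2, D = down ×0.9); each path with k up-moves has probability p*^k·(1−p*)^(5−k).
DDDDD: m=31.2960, payoff=22.7840, prob=0.010240
UDDDD: m=41.7280, payoff=12.3520, prob=0.015360
DUDDD: m=41.7280, payoff=12.3520, prob=0.015360
UUDDD: m=55.6373, payoff=0.0000, prob=0.023040
DDUDD: m=41.7280, payoff=12.3520, prob=0.015360
UDUDD: m=55.6373, payoff=0.0000, prob=0.023040
DUUDD: m=47.7000, payoff=6.3800, prob=0.023040
UUUDD: m=63.6000, payoff=0.0000, prob=0.034560
DDDUD: m=38.6370, payoff=15.4430, prob=0.015360
UDDUD: m=51.5160, payoff=2.5640, prob=0.023040
DUDUD: m=47.7000, payoff=6.3800, prob=0.023040
UUDUD: m=63.6000, payoff=0.0000, prob=0.034560
DDUUD: m=42.9300, payoff=11.1500, prob=0.023040
UDUUD: m=57.2400, payoff=0.0000, prob=0.034560
DUUUD: m=47.7000, payoff=6.3800, prob=0.034560
UUUUD: m=63.6000, payoff=0.0000, prob=0.051840
DDDDU: m=34.7733, payoff=19.3067, prob=0.015360
UDDDU: m=46.3644, payoff=7.7156, prob=0.023040
DUDDU: m=46.3644, payoff=7.7156, prob=0.023040
UUDDU: m=61.8192, payoff=0.0000, prob=0.034560
DDUDU: m=42.9300, payoff=11.1500, prob=0.023040
UDUDU: m=57.2400, payoff=0.0000, prob=0.034560
DUUDU: m=47.7000, payoff=6.3800, prob=0.034560
UUUDU: m=63.6000, payoff=0.0000, prob=0.051840
DDDUU: m=38.6370, payoff=15.4430, prob=0.023040
UDDUU: m=51.5160, payoff=2.5640, prob=0.034560
DUDUU: m=47.7000, payoff=6.3800, prob=0.034560
UUDUU: m=63.6000, payoff=0.0000, prob=0.051840
DDUUU: m=42.9300, payoff=11.1500, prob=0.034560
UDUUU: m=57.2400, payoff=0.0000, prob=0.051840
DUUUU: m=47.7000, payoff=6.3800, prob=0.051840
UUUUU: m=63.6000, payoff=0.0000, prob=0.077760
Price = Σ prob·payoff / R^5 = 4.380618 / 1.469328 = 2.9814

price = 2.9814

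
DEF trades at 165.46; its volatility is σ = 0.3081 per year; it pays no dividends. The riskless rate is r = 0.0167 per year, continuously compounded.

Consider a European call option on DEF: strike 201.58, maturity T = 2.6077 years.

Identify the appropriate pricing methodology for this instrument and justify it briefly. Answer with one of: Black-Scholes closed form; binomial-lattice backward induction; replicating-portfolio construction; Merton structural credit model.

Key observation: the instrument is a plain European call (strike 201.58) on a lognormal asset; the exact continuous-time formula applies directly.

framework: Black-Scholes closed form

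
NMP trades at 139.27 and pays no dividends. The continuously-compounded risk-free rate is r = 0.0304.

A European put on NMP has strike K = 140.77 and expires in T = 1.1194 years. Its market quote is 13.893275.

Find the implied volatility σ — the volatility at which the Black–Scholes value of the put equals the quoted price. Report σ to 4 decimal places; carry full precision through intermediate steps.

At σ = 0.2667 the Black–Scholes value reproduces the quote:
σ√T = 0.2667·√1.1194 = 0.282173
d₁ = (ln(S/K) + (r+σ²/2)T) / (σ√T) = (ln(139.27/140.77) + (0.0304+0.2667²/2)·1.1194) / 0.282173 = (-0.010713 + 0.073841) / 0.282173 = 0.223720
d₂ = d₁ − σ√T = 0.223720 − 0.282173 = -0.058453
e^{−rT} = 0.966543
N(−d₁) = 0.411488,  N(−d₂) = 0.523306
V = K·e^{−rT}·N(−d₂) − S·N(−d₁) = 71.201158 − 57.307883 = 13.893275 (the quoted price), and the Black–Scholes price is strictly increasing in σ, so σ is unique

sigma = 0.2667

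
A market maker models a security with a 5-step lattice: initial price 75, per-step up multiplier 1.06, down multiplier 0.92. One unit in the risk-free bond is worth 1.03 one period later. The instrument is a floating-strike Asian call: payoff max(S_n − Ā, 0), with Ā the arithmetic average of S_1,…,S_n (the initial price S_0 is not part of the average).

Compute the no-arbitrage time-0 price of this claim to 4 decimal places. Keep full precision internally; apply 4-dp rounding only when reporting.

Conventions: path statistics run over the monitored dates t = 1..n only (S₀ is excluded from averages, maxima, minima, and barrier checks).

price = 4.7924

With p* = (R−d)/(u−d) = 0.7857, sum probability × payoff across the paths and divide by R^5.
Enumerate all 2^5 = 32 price paths (U = up ×1.06, D = down ×0.92); each path with k up-moves has probability p*^k·(1−p*)^(5−k).
DDDDD: Ā=58.8084, payoff=0.0000, prob=0.000452
UDDDD: Ā=67.7575, payoff=0.0000, prob=0.001657
DUDDD: Ā=65.6575, payoff=0.0000, prob=0.001657
UUDDD: Ā=75.6489, payoff=0.0000, prob=0.006074
DDUDD: Ā=63.7255, payoff=0.0000, prob=0.001657
UDUDD: Ā=73.4229, payoff=0.0000, prob=0.006074
DUUDD: Ā=71.3229, payoff=0.0000, prob=0.006074
UUUDD: Ā=82.1764, payoff=0.0000, prob=0.022273
DDDUD: Ā=61.9481, payoff=0.0000, prob=0.001657
UDDUD: Ā=71.3750, payoff=0.0000, prob=0.006074
DUDUD: Ā=69.2750, payoff=0.0000, prob=0.006074
UUDUD: Ā=79.8168, payoff=0.0000, prob=0.022273
DDUUD: Ā=67.3430, payoff=0.0000, prob=0.006074
UDUUD: Ā=77.5908, payoff=0.0000, prob=0.022273
DUUUD: Ā=75.4908, payoff=0.1149, prob=0.022273
UUUUD: Ā=86.9786, payoff=0.1323, prob=0.081668
DDDDU: Ā=60.3129, payoff=0.0000, prob=0.001657
UDDDU: Ā=69.4909, payoff=0.0000, prob=0.006074
DUDDU: Ā=67.3909, payoff=0.0000, prob=0.006074
UUDDU: Ā=77.6460, payoff=0.0000, prob=0.022273
DDUDU: Ā=65.4589, payoff=0.1611, prob=0.006074
UDUDU: Ā=75.4200, payoff=0.1857, prob=0.022273
DUUDU: Ā=73.3200, payoff=2.2857, prob=0.022273
UUUDU: Ā=84.4774, payoff=2.6335, prob=0.081668
DDDUU: Ā=63.6815, payoff=1.9386, prob=0.006074
UDDUU: Ā=73.3721, payoff=2.2336, prob=0.022273
DUDUU: Ā=71.2721, payoff=4.3336, prob=0.022273
UUDUU: Ā=82.1179, payoff=4.9930, prob=0.081668
DDUUU: Ā=69.3401, payoff=6.2656, prob=0.022273
UDUUU: Ā=79.8919, payoff=7.2190, prob=0.081668
DUUUU: Ā=77.7919, payoff=9.3190, prob=0.081668
UUUUU: Ā=89.6298, payoff=10.7371, prob=0.299449
Price = Σ prob·payoff / R^5 = 5.555687 / 1.159274 = 4.7924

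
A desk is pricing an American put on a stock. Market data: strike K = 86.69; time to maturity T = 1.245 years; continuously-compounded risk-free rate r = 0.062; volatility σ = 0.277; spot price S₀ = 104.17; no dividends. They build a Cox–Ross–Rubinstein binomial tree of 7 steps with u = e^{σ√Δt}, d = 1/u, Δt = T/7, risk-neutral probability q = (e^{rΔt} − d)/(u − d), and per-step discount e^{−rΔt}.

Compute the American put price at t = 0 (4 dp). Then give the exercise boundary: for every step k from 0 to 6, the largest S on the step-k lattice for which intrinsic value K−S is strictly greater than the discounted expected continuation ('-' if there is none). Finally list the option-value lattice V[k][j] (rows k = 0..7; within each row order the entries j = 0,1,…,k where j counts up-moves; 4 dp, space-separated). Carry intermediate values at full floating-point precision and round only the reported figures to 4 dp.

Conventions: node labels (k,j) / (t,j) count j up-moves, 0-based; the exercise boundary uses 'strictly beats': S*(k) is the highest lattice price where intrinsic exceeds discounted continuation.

price = 3.3856
boundary = - - - - 65.2839 58.0861 65.2839
tree:
3.3856
5.6370 1.3646
9.1279 2.5116 0.3272
14.2806 4.5320 0.6867 0.0000
21.4061 7.9606 1.4410 0.0000 0.0000
28.6039 13.4529 3.0240 0.0000 0.0000 0.0000
35.0081 21.4061 6.3457 0.0000 0.0000 0.0000 0.0000
40.7063 28.6039 13.3163 0.0000 0.0000 0.0000 0.0000 0.0000

Δt=0.17786, u=1.12392, d=0.88975, q=0.51818, disc=e^(-rΔt)=0.98903
k=7 terminal: V=max(K-S,0) → 40.7063 28.6039 13.3163 0.0000 0.0000 0.0000 0.0000 0.0000
k=6: j=0 S=51.6819 intr=35.0081 cont=34.0574 V=35.0081[EX]; j=1 S=65.2839 intr=21.4061 cont=20.4554 V=21.4061[EX]; j=2 S=82.4659 intr=4.2241 cont=6.3457 V=6.3457[hold]; j=3 S=104.1700 intr=0.0000 cont=0.0000 V=0.0000[hold]; j=4 S=131.5863 intr=0.0000 cont=0.0000 V=0.0000[hold]; j=5 S=166.2183 intr=0.0000 cont=0.0000 V=0.0000[hold]; j=6 S=209.9651 intr=0.0000 cont=0.0000 V=0.0000[hold]  S*(6)=65.2839
k=5: j=0 S=58.0861 intr=28.6039 cont=27.6532 V=28.6039[EX]; j=1 S=73.3737 intr=13.3163 cont=13.4529 V=13.4529[hold]; j=2 S=92.6848 intr=0.0000 cont=3.0240 V=3.0240[hold]; j=3 S=117.0784 intr=0.0000 cont=0.0000 V=0.0000[hold]; j=4 S=147.8921 intr=0.0000 cont=0.0000 V=0.0000[hold]; j=5 S=186.8156 intr=0.0000 cont=0.0000 V=0.0000[hold]  S*(5)=58.0861
k=4: j=0 S=65.2839 intr=21.4061 cont=20.5254 V=21.4061[EX]; j=1 S=82.4659 intr=4.2241 cont=7.9606 V=7.9606[hold]; j=2 S=104.1700 intr=0.0000 cont=1.4410 V=1.4410[hold]; j=3 S=131.5863 intr=0.0000 cont=0.0000 V=0.0000[hold]; j=4 S=166.2183 intr=0.0000 cont=0.0000 V=0.0000[hold]  S*(4)=65.2839
k=3: j=0 S=73.3737 intr=13.3163 cont=14.2806 V=14.2806[hold]; j=1 S=92.6848 intr=0.0000 cont=4.5320 V=4.5320[hold]; j=2 S=117.0784 intr=0.0000 cont=0.6867 V=0.6867[hold]; j=3 S=147.8921 intr=0.0000 cont=0.0000 V=0.0000[hold]  S*(3)=-
k=2: j=0 S=82.4659 intr=4.2241 cont=9.1279 V=9.1279[hold]; j=1 S=104.1700 intr=0.0000 cont=2.5116 V=2.5116[hold]; j=2 S=131.5863 intr=0.0000 cont=0.3272 V=0.3272[hold]  S*(2)=-
k=1: j=0 S=92.6848 intr=0.0000 cont=5.6370 V=5.6370[hold]; j=1 S=117.0784 intr=0.0000 cont=1.3646 V=1.3646[hold]  S*(1)=-
k=0: j=0 S=104.1700 intr=0.0000 cont=3.3856 V=3.3856[hold]  S*(0)=-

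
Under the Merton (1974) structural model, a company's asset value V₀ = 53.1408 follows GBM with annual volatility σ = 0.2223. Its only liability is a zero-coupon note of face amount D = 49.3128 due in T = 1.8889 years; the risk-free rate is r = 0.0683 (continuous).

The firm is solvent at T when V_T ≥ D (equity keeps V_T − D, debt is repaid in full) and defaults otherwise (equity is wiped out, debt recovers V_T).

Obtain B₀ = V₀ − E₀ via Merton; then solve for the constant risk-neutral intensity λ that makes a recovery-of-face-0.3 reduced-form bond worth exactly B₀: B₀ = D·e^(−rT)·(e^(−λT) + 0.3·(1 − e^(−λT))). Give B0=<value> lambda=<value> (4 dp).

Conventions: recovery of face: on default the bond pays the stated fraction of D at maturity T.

B0=41.1437 lambda=0.0399

With assets at 53.1408 and a single debt payment of 49.3128 at 1.8889 years:
d₁ = [ln(V₀/D) + (r + σ²/2)T] / (σ√T)
   = [ln(53.1408/49.3128) + (0.0683 + 0.5·0.2223²)·1.8889] / (0.2223·√1.8889)
   = [0.074761 + 0.175684] / 0.305523 = 0.819727
d₂ = d₁ − σ√T = 0.819727 − 0.305523 = 0.514204
N(d₁) = 0.793814,  N(d₂) = 0.696445,  e^(−rT) = 0.878964
E₀ = V₀·N(d₁) − D·e^(−rT)·N(d₂)
   = 53.1408·0.793814 − 49.3128·0.878964·0.696445 = 11.997086
B₀ = V₀ − E₀ = 53.1408 − 11.997086 = 41.143714
e^(−λT) = (B₀·e^(rT)/D − 0.3)/(1 − 0.3) = (41.1437·1.137704/49.3128 − 0.3)/0.7 = 0.92747571
λ = −ln(0.92747571)/1.8889 = 0.039858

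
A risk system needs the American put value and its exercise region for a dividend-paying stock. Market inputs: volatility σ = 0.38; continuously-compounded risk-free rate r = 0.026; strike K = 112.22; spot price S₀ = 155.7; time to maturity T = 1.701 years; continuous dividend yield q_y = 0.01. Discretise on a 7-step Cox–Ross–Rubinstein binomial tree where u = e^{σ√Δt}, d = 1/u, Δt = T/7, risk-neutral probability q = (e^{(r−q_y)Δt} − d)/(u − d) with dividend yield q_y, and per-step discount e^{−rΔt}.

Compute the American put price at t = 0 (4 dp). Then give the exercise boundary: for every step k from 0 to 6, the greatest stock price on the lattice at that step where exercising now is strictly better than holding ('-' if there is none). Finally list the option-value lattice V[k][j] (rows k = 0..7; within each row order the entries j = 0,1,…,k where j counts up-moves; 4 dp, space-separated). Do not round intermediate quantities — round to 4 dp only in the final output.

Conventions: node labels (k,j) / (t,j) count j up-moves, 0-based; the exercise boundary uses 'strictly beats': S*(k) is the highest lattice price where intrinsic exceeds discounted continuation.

Δt=0.24300  u=1.20601  d=0.82918  q=0.46364  discount=0.99370
step 7 (expiry): payoffs max(K−S,0) = 70.2614 51.1924 23.4572 0.0000 0.0000 0.0000 0.0000 0.0000
step 6: (k=6,j=0): S=50.6027, K−S=61.6173, hold=61.0334 ⇒ V=61.6173 exercise | (k=6,j=1): S=73.6001, K−S=38.6199, hold=38.0917 ⇒ V=38.6199 exercise | (k=6,j=2): S=107.0492, K−S=5.1708, hold=12.5022 ⇒ V=12.5022 continue | (k=6,j=3): S=155.7000, K−S=0.0000, hold=0.0000 ⇒ V=0.0000 continue | (k=6,j=4): S=226.4611, K−S=0.0000, hold=0.0000 ⇒ V=0.0000 continue | (k=6,j=5): S=329.3811, K−S=0.0000, hold=0.0000 ⇒ V=0.0000 continue | (k=6,j=6): S=479.0753, K−S=0.0000, hold=0.0000 ⇒ V=0.0000 continue  boundary S*=73.6001
step 5: (k=5,j=0): S=61.0276, K−S=51.1924, hold=50.6338 ⇒ V=51.1924 exercise | (k=5,j=1): S=88.7628, K−S=23.4572, hold=26.3436 ⇒ V=26.3436 continue | (k=5,j=2): S=129.1029, K−S=0.0000, hold=6.6634 ⇒ V=6.6634 continue | (k=5,j=3): S=187.7765, K−S=0.0000, hold=0.0000 ⇒ V=0.0000 continue | (k=5,j=4): S=273.1154, K−S=0.0000, hold=0.0000 ⇒ V=0.0000 continue | (k=5,j=5): S=397.2384, K−S=0.0000, hold=0.0000 ⇒ V=0.0000 continue  boundary S*=61.0276
step 4: (k=4,j=0): S=73.6001, K−S=38.6199, hold=39.4216 ⇒ V=39.4216 continue | (k=4,j=1): S=107.0492, K−S=5.1708, hold=17.1105 ⇒ V=17.1105 continue | (k=4,j=2): S=155.7000, K−S=0.0000, hold=3.5514 ⇒ V=3.5514 continue | (k=4,j=3): S=226.4611, K−S=0.0000, hold=0.0000 ⇒ V=0.0000 continue | (k=4,j=4): S=329.3811, K−S=0.0000, hold=0.0000 ⇒ V=0.0000 continue  boundary S*=-
step 3: (k=3,j=0): S=88.7628, K−S=23.4572, hold=28.8941 ⇒ V=28.8941 continue | (k=3,j=1): S=129.1029, K−S=0.0000, hold=10.7558 ⇒ V=10.7558 continue | (k=3,j=2): S=187.7765, K−S=0.0000, hold=1.8928 ⇒ V=1.8928 continue | (k=3,j=3): S=273.1154, K−S=0.0000, hold=0.0000 ⇒ V=0.0000 continue  boundary S*=-
step 2: (k=2,j=0): S=107.0492, K−S=5.1708, hold=20.3554 ⇒ V=20.3554 continue | (k=2,j=1): S=155.7000, K−S=0.0000, hold=6.6047 ⇒ V=6.6047 continue | (k=2,j=2): S=226.4611, K−S=0.0000, hold=1.0088 ⇒ V=1.0088 continue  boundary S*=-
step 1: (k=1,j=0): S=129.1029, K−S=0.0000, hold=13.8919 ⇒ V=13.8919 continue | (k=1,j=1): S=187.7765, K−S=0.0000, hold=3.9849 ⇒ V=3.9849 continue  boundary S*=-
step 0: (k=0,j=0): S=155.7000, K−S=0.0000, hold=9.2400 ⇒ V=9.2400 continue  boundary S*=-

price = 9.2400
boundary = - - - - - 61.0276 73.6001
tree:
9.2400
13.8919 3.9849
20.3554 6.6047 1.0088
28.8941 10.7558 1.8928 0.0000
39.4216 17.1105 3.5514 0.0000 0.0000
51.1924 26.3436 6.6634 0.0000 0.0000 0.0000
61.6173 38.6199 12.5022 0.0000 0.0000 0.0000 0.0000
70.2614 51.1924 23.4572 0.0000 0.0000 0.0000 0.0000 0.0000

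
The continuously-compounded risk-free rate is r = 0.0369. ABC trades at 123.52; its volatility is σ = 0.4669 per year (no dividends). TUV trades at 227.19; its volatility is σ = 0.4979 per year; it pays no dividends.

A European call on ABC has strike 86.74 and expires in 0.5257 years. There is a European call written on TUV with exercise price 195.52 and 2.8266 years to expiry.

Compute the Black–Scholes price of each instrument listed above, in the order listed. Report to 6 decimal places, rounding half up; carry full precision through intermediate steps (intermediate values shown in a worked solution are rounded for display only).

price(ABC call K=86.74) = 40.798444
price(TUV call K=195.52) = 93.760155

[ABC call K=86.74]
σ√T = 0.4669·√0.5257 = 0.338527
d₁ = (ln(S/K) + (r+σ²/2)T) / (σ√T) = (ln(123.52/86.74) + (0.0369+0.4669²/2)·0.5257) / 0.338527 = (0.353488 + 0.076698) / 0.338527 = 1.270761
d₂ = d₁ − σ√T = 1.270761 − 0.338527 = 0.932234
e^{−rT} = 0.980789
N(d₁) = 0.898093,  N(d₂) = 0.824392
price = S·N(d₁) − K·e^{−rT}·N(d₂) = 110.932464 − 70.134020 = 40.798444
[TUV call K=195.52]
σ√T = 0.4979·√2.8266 = 0.837094
d₁ = (ln(S/K) + (r+σ²/2)T) / (σ√T) = (ln(227.19/195.52) + (0.0369+0.4979²/2)·2.8266) / 0.837094 = (0.150124 + 0.454665) / 0.837094 = 0.722486
d₂ = d₁ − σ√T = 0.722486 − 0.837094 = -0.114608
e^{−rT} = 0.900954
N(d₁) = 0.765002,  N(d₂) = 0.454378
price = S·N(d₁) − K·e^{−rT}·N(d₂) = 173.800838 − 80.040683 = 93.760155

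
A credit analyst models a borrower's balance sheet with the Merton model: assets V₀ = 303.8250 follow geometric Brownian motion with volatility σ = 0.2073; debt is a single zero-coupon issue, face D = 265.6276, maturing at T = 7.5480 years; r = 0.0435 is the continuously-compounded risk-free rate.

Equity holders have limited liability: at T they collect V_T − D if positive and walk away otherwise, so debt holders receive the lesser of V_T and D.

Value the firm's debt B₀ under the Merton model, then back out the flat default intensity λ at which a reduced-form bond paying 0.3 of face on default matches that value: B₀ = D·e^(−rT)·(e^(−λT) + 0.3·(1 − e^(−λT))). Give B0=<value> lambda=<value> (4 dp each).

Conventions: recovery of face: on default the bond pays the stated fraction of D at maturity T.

With assets at 303.8250 and a single debt payment of 265.6276 at 7.5480 years:
d₁ = [ln(V₀/D) + (r + σ²/2)T] / (σ√T)
   = [ln(303.8250/265.6276) + (0.0435 + 0.5·0.2073²)·7.5480] / (0.2073·√7.5480)
   = [0.134357 + 0.490519] / 0.569528 = 1.097181
d₂ = d₁ − σ√T = 1.097181 − 0.569528 = 0.527653
N(d₁) = 0.863719,  N(d₂) = 0.701130,  e^(−rT) = 0.720120
E₀ = V₀·N(d₁) − D·e^(−rT)·N(d₂)
   = 303.8250·0.863719 − 265.6276·0.720120·0.701130 = 128.304722
B₀ = V₀ − E₀ = 303.8250 − 128.304722 = 175.520278
e^(−λT) = (B₀·e^(rT)/D − 0.3)/(1 − 0.3) = (175.5203·1.388658/265.6276 − 0.3)/0.7 = 0.88227404
λ = −ln(0.88227404)/7.5480 = 0.016594

B0=175.5203 lambda=0.0166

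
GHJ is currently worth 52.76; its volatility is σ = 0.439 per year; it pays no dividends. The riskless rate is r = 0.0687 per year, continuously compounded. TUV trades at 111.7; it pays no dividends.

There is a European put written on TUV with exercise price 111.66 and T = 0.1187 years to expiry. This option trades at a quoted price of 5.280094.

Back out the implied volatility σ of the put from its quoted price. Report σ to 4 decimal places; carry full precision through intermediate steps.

At σ = 0.3758 the Black–Scholes value reproduces the quote:
σ√T = 0.3758·√0.1187 = 0.129474
d₁ = (ln(S/K) + (r+σ²/2)T) / (σ√T) = (ln(111.7/111.66) + (0.0687+0.3758²/2)·0.1187) / 0.129474 = (0.000358 + 0.016536) / 0.129474 = 0.130487
d₂ = d₁ − σ√T = 0.130487 − 0.129474 = 0.001013
e^{−rT} = 0.991878
N(−d₁) = 0.448091,  N(−d₂) = 0.499596
V = K·e^{−rT}·N(−d₂) − S·N(−d₁) = 55.331831 − 50.051737 = 5.280094 (the observed quote) — the price is monotone increasing in volatility, hence this σ is the only solution

sigma = 0.3758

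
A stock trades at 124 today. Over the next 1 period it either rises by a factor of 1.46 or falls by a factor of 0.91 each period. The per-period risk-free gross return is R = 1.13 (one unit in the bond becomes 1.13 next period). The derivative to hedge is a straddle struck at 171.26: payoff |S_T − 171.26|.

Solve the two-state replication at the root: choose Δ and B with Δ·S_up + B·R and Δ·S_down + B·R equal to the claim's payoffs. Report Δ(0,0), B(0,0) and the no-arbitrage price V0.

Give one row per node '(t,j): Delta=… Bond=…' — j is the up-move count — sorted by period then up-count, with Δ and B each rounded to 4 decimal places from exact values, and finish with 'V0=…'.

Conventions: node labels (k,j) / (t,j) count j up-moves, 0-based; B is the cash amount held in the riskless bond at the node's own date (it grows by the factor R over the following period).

(0,0): Delta=-0.7132 Bond=122.9178
V0=34.4814

The replicating-portfolio and risk-neutral prices coincide; use p* = (1.13−0.91)/(1.46−0.91) = 0.4000 for the latter.
Payoffs at expiry: V(1,0)=58.4200, V(1,1)=9.7800
(0,0): S=124.0000. Δ = (V_up−V_dn)/(S_up−S_dn) = (9.7800−58.4200)/(181.0400−112.8400) = -0.7132. V = [p*·9.7800 + (1−p*)·58.4200]/1.13 = 34.4814. B = V − Δ·S = 122.9178.
Sanity check at the root: Δ(0,0)·S0 + B(0,0) reproduces V0 = 34.4814.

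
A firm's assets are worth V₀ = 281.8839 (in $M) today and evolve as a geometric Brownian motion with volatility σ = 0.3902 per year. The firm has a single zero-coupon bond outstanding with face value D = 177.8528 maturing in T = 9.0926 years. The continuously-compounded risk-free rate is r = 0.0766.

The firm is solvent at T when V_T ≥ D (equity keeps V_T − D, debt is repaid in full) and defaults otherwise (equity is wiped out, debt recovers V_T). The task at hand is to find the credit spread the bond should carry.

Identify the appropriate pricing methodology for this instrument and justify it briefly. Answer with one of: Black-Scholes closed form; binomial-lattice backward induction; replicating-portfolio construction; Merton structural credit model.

framework: Merton structural credit model

Key observation: the question is about default risk generated by asset-value dynamics against a debt face of 177.8528 — the structural framework prices exactly that.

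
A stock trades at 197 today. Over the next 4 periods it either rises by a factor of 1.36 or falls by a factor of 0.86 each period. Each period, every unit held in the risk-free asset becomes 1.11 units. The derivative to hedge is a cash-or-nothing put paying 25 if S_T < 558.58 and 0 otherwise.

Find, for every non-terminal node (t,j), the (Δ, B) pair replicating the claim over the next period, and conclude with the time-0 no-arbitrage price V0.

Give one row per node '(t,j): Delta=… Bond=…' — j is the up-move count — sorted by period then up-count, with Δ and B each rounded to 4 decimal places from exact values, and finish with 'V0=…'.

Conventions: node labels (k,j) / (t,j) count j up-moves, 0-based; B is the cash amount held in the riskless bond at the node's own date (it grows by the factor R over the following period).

(0,0): Delta=-0.0232 Bond=20.0090
(1,0): Delta=0.0000 Bond=18.2798
(1,1): Delta=-0.0379 Bond=26.1401
(2,0): Delta=0.0000 Bond=20.2906
(2,1): Delta=0.0000 Bond=20.2906
(2,2): Delta=-0.0618 Bond=37.7404
(3,0): Delta=0.0000 Bond=22.5225
(3,1): Delta=0.0000 Bond=22.5225
(3,2): Delta=0.0000 Bond=22.5225
(3,3): Delta=-0.1009 Bond=61.2613
V0=15.4390

Arbitrage-free pricing uses the up-move probability p* = (R−d)/(u−d) = 0.5000, discounting each step at R = 1.11.
Payoffs at expiry: V(4,0)=25.0000, V(4,1)=25.0000, V(4,2)=25.0000, V(4,3)=25.0000, V(4,4)=0.0000
  t=3,j=0: stock 125.3030 → up 170.4121 (V=25.0000), down 107.7606 (V=25.0000). Price 22.5225; hedge Δ=0.0000, bond B=22.5225.
  t=3,j=1: stock 198.1536 → up 269.4889 (V=25.0000), down 170.4121 (V=25.0000). Price 22.5225; hedge Δ=0.0000, bond B=22.5225.
  t=3,j=2: stock 313.3592 → up 426.1686 (V=25.0000), down 269.4889 (V=25.0000). Price 22.5225; hedge Δ=0.0000, bond B=22.5225.
  t=3,j=3: stock 495.5448 → up 673.9410 (V=0.0000), down 426.1686 (V=25.0000). Price 11.2613; hedge Δ=-0.1009, bond B=61.2613.
  t=2,j=0: stock 145.7012 → up 198.1536 (V=22.5225), down 125.3030 (V=22.5225). Price 20.2906; hedge Δ=0.0000, bond B=20.2906.
  t=2,j=1: stock 230.4112 → up 313.3592 (V=22.5225), down 198.1536 (V=22.5225). Price 20.2906; hedge Δ=0.0000, bond B=20.2906.
  t=2,j=2: stock 364.3712 → up 495.5448 (V=11.2613), down 313.3592 (V=22.5225). Price 15.2179; hedge Δ=-0.0618, bond B=37.7404.
  t=1,j=0: stock 169.4200 → up 230.4112 (V=20.2906), down 145.7012 (V=20.2906). Price 18.2798; hedge Δ=0.0000, bond B=18.2798.
  t=1,j=1: stock 267.9200 → up 364.3712 (V=15.2179), down 230.4112 (V=20.2906). Price 15.9948; hedge Δ=-0.0379, bond B=26.1401.
  t=0,j=0: stock 197.0000 → up 267.9200 (V=15.9948), down 169.4200 (V=18.2798). Price 15.4390; hedge Δ=-0.0232, bond B=20.0090.
Sanity check at the root: Δ(0,0)·S0 + B(0,0) reproduces V0 = 15.4390.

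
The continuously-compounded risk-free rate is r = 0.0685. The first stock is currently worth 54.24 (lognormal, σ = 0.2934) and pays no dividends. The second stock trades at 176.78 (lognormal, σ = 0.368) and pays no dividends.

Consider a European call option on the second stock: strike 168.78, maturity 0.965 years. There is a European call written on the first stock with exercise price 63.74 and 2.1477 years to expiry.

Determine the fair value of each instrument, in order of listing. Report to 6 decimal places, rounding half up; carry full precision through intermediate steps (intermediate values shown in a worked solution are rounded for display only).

price(the second stock call K=168.78) = 34.544346
price(the first stock call K=63.74) = 8.914447

[the second stock call K=168.78]
σ√T = 0.368·√0.965 = 0.361503
d₁ = (ln(S/K) + (r+σ²/2)T) / (σ√T) = (ln(176.78/168.78) + (0.0685+0.368²/2)·0.965) / 0.361503 = (0.046310 + 0.131445) / 0.361503 = 0.491710
d₂ = d₁ − σ√T = 0.491710 − 0.361503 = 0.130207
e^{−rT} = 0.936035
N(d₁) = 0.688538,  N(d₂) = 0.551799
price = S·N(d₁) − K·e^{−rT}·N(d₂) = 121.719723 − 87.175377 = 34.544346
[the first stock call K=63.74]
σ√T = 0.2934·√2.1477 = 0.429979
d₁ = (ln(S/K) + (r+σ²/2)T) / (σ√T) = (ln(54.24/63.74) + (0.0685+0.2934²/2)·2.1477) / 0.429979 = (-0.161394 + 0.239558) / 0.429979 = 0.181787
d₂ = d₁ − σ√T = 0.181787 − 0.429979 = -0.248191
e^{−rT} = 0.863193
N(d₁) = 0.572125,  N(d₂) = 0.401993
price = S·N(d₁) − K·e^{−rT}·N(d₂) = 31.032067 − 22.117620 = 8.914447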